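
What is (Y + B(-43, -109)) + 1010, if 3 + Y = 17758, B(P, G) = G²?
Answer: 30646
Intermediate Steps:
Y = 17755 (Y = -3 + 17758 = 17755)
(Y + B(-43, -109)) + 1010 = (17755 + (-109)²) + 1010 = (17755 + 11881) + 1010 = 29636 + 1010 = 30646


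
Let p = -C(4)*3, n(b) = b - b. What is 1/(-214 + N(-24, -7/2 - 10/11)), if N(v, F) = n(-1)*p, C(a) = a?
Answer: -1/214 ≈ -0.0046729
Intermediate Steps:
n(b) = 0
p = -12 (p = -4*3 = -1*12 = -12)
N(v, F) = 0 (N(v, F) = 0*(-12) = 0)
1/(-214 + N(-24, -7/2 - 10/11)) = 1/(-214 + 0) = 1/(-214) = -1/214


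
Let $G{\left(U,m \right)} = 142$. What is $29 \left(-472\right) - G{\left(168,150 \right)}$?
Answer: $-13830$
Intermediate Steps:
$29 \left(-472\right) - G{\left(168,150 \right)} = 29 \left(-472\right) - 142 = -13688 - 142 = -13830$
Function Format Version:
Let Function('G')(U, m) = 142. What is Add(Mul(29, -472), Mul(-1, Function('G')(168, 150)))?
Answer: -13830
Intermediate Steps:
Add(Mul(29, -472), Mul(-1, Function('G')(168, 150))) = Add(Mul(29, -472), Mul(-1, 142)) = Add(-13688, -142) = -13830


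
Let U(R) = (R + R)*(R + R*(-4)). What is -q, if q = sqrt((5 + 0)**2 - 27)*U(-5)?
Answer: 150*I*sqrt(2) ≈ 212.13*I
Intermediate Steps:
U(R) = -6*R**2 (U(R) = (2*R)*(R - 4*R) = (2*R)*(-3*R) = -6*R**2)
q = -150*I*sqrt(2) (q = sqrt((5 + 0)**2 - 27)*(-6*(-5)**2) = sqrt(5**2 - 27)*(-6*25) = sqrt(25 - 27)*(-150) = sqrt(-2)*(-150) = (I*sqrt(2))*(-150) = -150*I*sqrt(2) ≈ -212.13*I)
-q = -(-150)*I*sqrt(2) = 150*I*sqrt(2)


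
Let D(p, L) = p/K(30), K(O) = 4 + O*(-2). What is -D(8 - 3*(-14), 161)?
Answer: 25/28 ≈ 0.89286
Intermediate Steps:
K(O) = 4 - 2*O
D(p, L) = -p/56 (D(p, L) = p/(4 - 2*30) = p/(4 - 60) = p/(-56) = p*(-1/56) = -p/56)
-D(8 - 3*(-14), 161) = -(-1)*(8 - 3*(-14))/56 = -(-1)*(8 + 42)/56 = -(-1)*50/56 = -1*(-25/28) = 25/28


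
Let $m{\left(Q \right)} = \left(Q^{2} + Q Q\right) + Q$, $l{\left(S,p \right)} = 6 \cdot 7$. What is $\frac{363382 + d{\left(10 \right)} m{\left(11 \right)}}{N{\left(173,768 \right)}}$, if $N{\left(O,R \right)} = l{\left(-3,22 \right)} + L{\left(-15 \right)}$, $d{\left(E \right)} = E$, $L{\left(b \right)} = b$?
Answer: $\frac{365912}{27} \approx 13552.0$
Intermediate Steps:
$l{\left(S,p \right)} = 42$
$m{\left(Q \right)} = Q + 2 Q^{2}$ ($m{\left(Q \right)} = \left(Q^{2} + Q^{2}\right) + Q = 2 Q^{2} + Q = Q + 2 Q^{2}$)
$N{\left(O,R \right)} = 27$ ($N{\left(O,R \right)} = 42 - 15 = 27$)
$\frac{363382 + d{\left(10 \right)} m{\left(11 \right)}}{N{\left(173,768 \right)}} = \frac{363382 + 10 \cdot 11 \left(1 + 2 \cdot 11\right)}{27} = \left(363382 + 10 \cdot 11 \left(1 + 22\right)\right) \frac{1}{27} = \left(363382 + 10 \cdot 11 \cdot 23\right) \frac{1}{27} = \left(363382 + 10 \cdot 253\right) \frac{1}{27} = \left(363382 + 2530\right) \frac{1}{27} = 365912 \cdot \frac{1}{27} = \frac{365912}{27}$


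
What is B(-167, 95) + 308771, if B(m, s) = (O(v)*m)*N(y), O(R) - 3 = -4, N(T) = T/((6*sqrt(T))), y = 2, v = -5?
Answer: 308771 + 167*sqrt(2)/6 ≈ 3.0881e+5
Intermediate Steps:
N(T) = sqrt(T)/6 (N(T) = T*(1/(6*sqrt(T))) = sqrt(T)/6)
O(R) = -1 (O(R) = 3 - 4 = -1)
B(m, s) = -m*sqrt(2)/6 (B(m, s) = (-m)*(sqrt(2)/6) = -m*sqrt(2)/6)
B(-167, 95) + 308771 = -1/6*(-167)*sqrt(2) + 308771 = 167*sqrt(2)/6 + 308771 = 308771 + 167*sqrt(2)/6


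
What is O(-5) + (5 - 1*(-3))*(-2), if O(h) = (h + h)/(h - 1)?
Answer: -43/3 ≈ -14.333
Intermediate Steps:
O(h) = 2*h/(-1 + h) (O(h) = (2*h)/(-1 + h) = 2*h/(-1 + h))
O(-5) + (5 - 1*(-3))*(-2) = 2*(-5)/(-1 - 5) + (5 - 1*(-3))*(-2) = 2*(-5)/(-6) + (5 + 3)*(-2) = 2*(-5)*(-⅙) + 8*(-2) = 5/3 - 16 = -43/3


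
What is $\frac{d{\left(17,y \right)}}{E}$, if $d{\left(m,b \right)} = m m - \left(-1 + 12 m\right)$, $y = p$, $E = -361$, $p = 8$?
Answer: $- \frac{86}{361} \approx -0.23823$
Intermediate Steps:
$y = 8$
$d{\left(m,b \right)} = 1 + m^{2} - 12 m$ ($d{\left(m,b \right)} = m^{2} - \left(-1 + 12 m\right) = 1 + m^{2} - 12 m$)
$\frac{d{\left(17,y \right)}}{E} = \frac{1 + 17^{2} - 204}{-361} = \left(1 + 289 - 204\right) \left(- \frac{1}{361}\right) = 86 \left(- \frac{1}{361}\right) = - \frac{86}{361}$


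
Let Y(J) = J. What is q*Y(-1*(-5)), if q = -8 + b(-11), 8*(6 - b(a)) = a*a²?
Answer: 6575/8 ≈ 821.88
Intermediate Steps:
b(a) = 6 - a³/8 (b(a) = 6 - a*a²/8 = 6 - a³/8)
q = 1315/8 (q = -8 + (6 - ⅛*(-11)³) = -8 + (6 - ⅛*(-1331)) = -8 + (6 + 1331/8) = -8 + 1379/8 = 1315/8 ≈ 164.38)
q*Y(-1*(-5)) = 1315*(-1*(-5))/8 = (1315/8)*5 = 6575/8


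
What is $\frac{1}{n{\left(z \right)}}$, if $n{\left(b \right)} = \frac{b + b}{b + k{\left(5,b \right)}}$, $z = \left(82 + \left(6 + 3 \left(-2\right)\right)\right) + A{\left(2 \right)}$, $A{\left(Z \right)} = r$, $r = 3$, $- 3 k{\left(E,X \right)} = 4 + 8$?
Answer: $\frac{81}{170} \approx 0.47647$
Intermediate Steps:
$k{\left(E,X \right)} = -4$ ($k{\left(E,X \right)} = - \frac{4 + 8}{3} = \left(- \frac{1}{3}\right) 12 = -4$)
$A{\left(Z \right)} = 3$
$z = 85$ ($z = \left(82 + \left(6 + 3 \left(-2\right)\right)\right) + 3 = \left(82 + \left(6 - 6\right)\right) + 3 = \left(82 + 0\right) + 3 = 82 + 3 = 85$)
$n{\left(b \right)} = \frac{2 b}{-4 + b}$ ($n{\left(b \right)} = \frac{b + b}{b - 4} = \frac{2 b}{-4 + b}$)
$\frac{1}{n{\left(z \right)}} = \frac{1}{2 \cdot 85 \frac{1}{-4 + 85}} = \frac{1}{2 \cdot 85 \cdot \frac{1}{81}} = \frac{1}{\frac{170}{81}} = \frac{81}{170}$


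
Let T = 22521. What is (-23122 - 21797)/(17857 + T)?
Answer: -44919/40378 ≈ -1.1125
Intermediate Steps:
(-23122 - 21797)/(17857 + T) = (-23122 - 21797)/(17857 + 22521) = -44919/40378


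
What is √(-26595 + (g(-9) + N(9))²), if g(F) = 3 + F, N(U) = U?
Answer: 3*I*√2954 ≈ 163.05*I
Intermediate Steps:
√(-26595 + (g(-9) + N(9))²) = √(-26595 + ((3 - 9) + 9)²) = √(-26595 + (-6 + 9)²) = √(-26595 + 3²) = √(-26595 + 9) = √(-26586) = 3*I*√2954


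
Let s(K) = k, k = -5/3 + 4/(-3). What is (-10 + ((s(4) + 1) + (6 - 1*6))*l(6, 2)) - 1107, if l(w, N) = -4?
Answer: -1109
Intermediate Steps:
k = -3 (k = -5*⅓ + 4*(-⅓) = -5/3 - 4/3 = -3)
s(K) = -3
(-10 + ((s(4) + 1) + (6 - 1*6))*l(6, 2)) - 1107 = (-10 + ((-3 + 1) + (6 - 1*6))*(-4)) - 1107 = (-10 + (-2 + (6 - 6))*(-4)) - 1107 = (-10 + (-2 + 0)*(-4)) - 1107 = (-10 - 2*(-4)) - 1107 = (-10 + 8) - 1107 = -2 - 1107 = -1109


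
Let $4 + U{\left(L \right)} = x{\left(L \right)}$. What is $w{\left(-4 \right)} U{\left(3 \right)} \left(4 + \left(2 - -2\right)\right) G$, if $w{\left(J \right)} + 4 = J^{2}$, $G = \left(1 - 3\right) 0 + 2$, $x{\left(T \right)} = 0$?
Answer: $-768$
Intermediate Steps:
$U{\left(L \right)} = -4$ ($U{\left(L \right)} = -4 + 0 = -4$)
$G = 2$ ($G = \left(-2\right) 0 + 2 = 0 + 2 = 2$)
$w{\left(J \right)} = -4 + J^{2}$
$w{\left(-4 \right)} U{\left(3 \right)} \left(4 + \left(2 - -2\right)\right) G = \left(-4 + \left(-4\right)^{2}\right) \left(- 4 \left(4 + \left(2 - -2\right)\right)\right) 2 = \left(-4 + 16\right) \left(- 4 \left(4 + \left(2 + 2\right)\right)\right) 2 = 12 \left(- 4 \left(4 + 4\right)\right) 2 = 12 \left(\left(-4\right) 8\right) 2 = 12 \left(-32\right) 2 = \left(-384\right) 2 = -768$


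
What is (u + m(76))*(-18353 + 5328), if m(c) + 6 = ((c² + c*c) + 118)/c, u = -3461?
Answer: 1639990775/38 ≈ 4.3158e+7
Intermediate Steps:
m(c) = -6 + (118 + 2*c²)/c (m(c) = -6 + ((c² + c*c) + 118)/c = -6 + ((c² + c²) + 118)/c = -6 + (2*c² + 118)/c = -6 + (118 + 2*c²)/c)
(u + m(76))*(-18353 + 5328) = (-3461 + (-6 + 2*76 + 118/76))*(-18353 + 5328) = (-3461 + (-6 + 152 + 118*(1/76)))*(-13025) = (-3461 + (-6 + 152 + 59/38))*(-13025) = (-3461 + 5607/38)*(-13025) = -125911/38*(-13025) = 1639990775/38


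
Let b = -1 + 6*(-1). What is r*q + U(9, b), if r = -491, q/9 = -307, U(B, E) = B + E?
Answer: 1356635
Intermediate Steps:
b = -7 (b = -1 - 6 = -7)
q = -2763 (q = 9*(-307) = -2763)
r*q + U(9, b) = -491*(-2763) + (9 - 7) = 1356633 + 2 = 1356635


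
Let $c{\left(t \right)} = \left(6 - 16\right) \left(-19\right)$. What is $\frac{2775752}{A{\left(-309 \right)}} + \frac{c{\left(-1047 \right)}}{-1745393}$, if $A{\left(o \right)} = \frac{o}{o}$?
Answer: $\frac{4844778110346}{1745393} \approx 2.7758 \cdot 10^{6}$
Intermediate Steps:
$A{\left(o \right)} = 1$
$c{\left(t \right)} = 190$ ($c{\left(t \right)} = \left(-10\right) \left(-19\right) = 190$)
$\frac{2775752}{A{\left(-309 \right)}} + \frac{c{\left(-1047 \right)}}{-1745393} = \frac{2775752}{1} + \frac{190}{-1745393} = 2775752 \cdot 1 + 190 \left(- \frac{1}{1745393}\right) = 2775752 - \frac{190}{1745393} = \frac{4844778110346}{1745393}$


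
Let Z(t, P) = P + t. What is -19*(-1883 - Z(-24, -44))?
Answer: 34485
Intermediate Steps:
-19*(-1883 - Z(-24, -44)) = -19*(-1883 - (-44 - 24)) = -19*(-1883 - 1*(-68)) = -19*(-1883 + 68) = -19*(-1815) = 34485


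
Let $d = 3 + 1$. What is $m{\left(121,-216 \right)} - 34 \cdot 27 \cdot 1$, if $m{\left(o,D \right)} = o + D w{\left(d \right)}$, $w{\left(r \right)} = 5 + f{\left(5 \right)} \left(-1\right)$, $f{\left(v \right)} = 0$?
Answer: $-1877$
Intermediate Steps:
$d = 4$
$w{\left(r \right)} = 5$ ($w{\left(r \right)} = 5 + 0 \left(-1\right) = 5 + 0 = 5$)
$m{\left(o,D \right)} = o + 5 D$ ($m{\left(o,D \right)} = o + D 5 = o + 5 D$)
$m{\left(121,-216 \right)} - 34 \cdot 27 \cdot 1 = \left(121 + 5 \left(-216\right)\right) - 34 \cdot 27 \cdot 1 = \left(121 - 1080\right) - 918 \cdot 1 = -959 - 918 = -1877$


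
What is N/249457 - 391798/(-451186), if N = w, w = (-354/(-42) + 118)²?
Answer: 2571240542732/2757511897049 ≈ 0.93245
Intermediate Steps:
w = 783225/49 (w = (-354*(-1/42) + 118)² = (59/7 + 118)² = (885/7)² = 783225/49 ≈ 15984.)
N = 783225/49 ≈ 15984.
N/249457 - 391798/(-451186) = (783225/49)/249457 - 391798/(-451186) = (783225/49)*(1/249457) - 391798*(-1/451186) = 783225/12223393 + 195899/225593 = 2571240542732/2757511897049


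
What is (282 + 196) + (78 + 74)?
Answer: 630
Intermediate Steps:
(282 + 196) + (78 + 74) = 478 + 152 = 630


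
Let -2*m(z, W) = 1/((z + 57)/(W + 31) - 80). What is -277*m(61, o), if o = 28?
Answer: -277/156 ≈ -1.7756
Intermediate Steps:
m(z, W) = -1/(2*(-80 + (57 + z)/(31 + W))) (m(z, W) = -1/(2*((z + 57)/(W + 31) - 80)) = -1/(2*((57 + z)/(31 + W) - 80)) = -1/(2*(-80 + (57 + z)/(31 + W))))
-277*m(61, o) = -277*(31 + 28)/(2*(2423 - 1*61 + 80*28)) = -277*59/(2*(2423 - 61 + 2240)) = -277*59/(2*4602) = -277*1/156 = -277/156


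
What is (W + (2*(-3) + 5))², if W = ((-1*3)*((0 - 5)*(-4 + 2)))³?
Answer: 729054001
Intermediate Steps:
W = -27000 (W = (-(-15)*(-2))³ = (-3*10)³ = (-30)³ = -27000)
(W + (2*(-3) + 5))² = (-27000 + (2*(-3) + 5))² = (-27000 + (-6 + 5))² = (-27000 - 1)² = (-27001)² = 729054001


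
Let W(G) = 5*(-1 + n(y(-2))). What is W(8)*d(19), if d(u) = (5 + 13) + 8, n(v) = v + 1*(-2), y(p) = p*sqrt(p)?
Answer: -390 - 260*I*sqrt(2) ≈ -390.0 - 367.7*I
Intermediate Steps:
y(p) = p**(3/2)
n(v) = -2 + v (n(v) = v - 2 = -2 + v)
d(u) = 26 (d(u) = 18 + 8 = 26)
W(G) = -15 - 10*I*sqrt(2) (W(G) = 5*(-1 + (-2 + (-2)**(3/2))) = 5*(-1 + (-2 - 2*I*sqrt(2))) = 5*(-3 - 2*I*sqrt(2)) = -15 - 10*I*sqrt(2))
W(8)*d(19) = (-15 - 10*I*sqrt(2))*26 = -390 - 260*I*sqrt(2)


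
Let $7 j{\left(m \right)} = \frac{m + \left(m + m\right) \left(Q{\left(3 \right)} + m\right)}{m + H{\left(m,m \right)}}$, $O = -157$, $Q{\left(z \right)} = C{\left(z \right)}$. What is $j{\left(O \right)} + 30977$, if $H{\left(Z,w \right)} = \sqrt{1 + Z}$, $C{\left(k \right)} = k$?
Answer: $\frac{5371124152}{173635} - \frac{96398 i \sqrt{39}}{173635} \approx 30933.0 - 3.4671 i$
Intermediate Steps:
$Q{\left(z \right)} = z$
$j{\left(m \right)} = \frac{m + 2 m \left(3 + m\right)}{7 \left(m + \sqrt{1 + m}\right)}$ ($j{\left(m \right)} = \frac{\left(m + \left(m + m\right) \left(3 + m\right)\right) \frac{1}{m + \sqrt{1 + m}}}{7} = \frac{\left(m + 2 m \left(3 + m\right)\right) \frac{1}{m + \sqrt{1 + m}}}{7} = \frac{\frac{1}{m + \sqrt{1 + m}} \left(m + 2 m \left(3 + m\right)\right)}{7} = \frac{m + 2 m \left(3 + m\right)}{7 \left(m + \sqrt{1 + m}\right)}$)
$j{\left(O \right)} + 30977 = \frac{1}{7} \left(-157\right) \frac{1}{-157 + \sqrt{1 - 157}} \left(7 + 2 \left(-157\right)\right) + 30977 = \frac{1}{7} \left(-157\right) \frac{1}{-157 + \sqrt{-156}} \left(7 - 314\right) + 30977 = \frac{1}{7} \left(-157\right) \frac{1}{-157 + 2 i \sqrt{39}} \left(-307\right) + 30977 = \frac{48199}{7 \left(-157 + 2 i \sqrt{39}\right)} + 30977 = 30977 + \frac{48199}{7 \left(-157 + 2 i \sqrt{39}\right)}$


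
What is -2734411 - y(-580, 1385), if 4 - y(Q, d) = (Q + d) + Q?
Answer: -2734190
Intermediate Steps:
y(Q, d) = 4 - d - 2*Q (y(Q, d) = 4 - ((Q + d) + Q) = 4 - (d + 2*Q) = 4 + (-d - 2*Q) = 4 - d - 2*Q)
-2734411 - y(-580, 1385) = -2734411 - (4 - 1*1385 - 2*(-580)) = -2734411 - (4 - 1385 + 1160) = -2734411 - 1*(-221) = -2734411 + 221 = -2734190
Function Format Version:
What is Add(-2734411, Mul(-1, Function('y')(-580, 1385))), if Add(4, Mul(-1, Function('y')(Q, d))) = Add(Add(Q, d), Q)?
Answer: -2734190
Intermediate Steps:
Function('y')(Q, d) = Add(4, Mul(-1, d), Mul(-2, Q)) (Function('y')(Q, d) = Add(4, Mul(-1, Add(Add(Q, d), Q))) = Add(4, Mul(-1, Add(d, Mul(2, Q)))) = Add(4, Add(Mul(-1, d), Mul(-2, Q))) = Add(4, Mul(-1, d), Mul(-2, Q)))
Add(-2734411, Mul(-1, Function('y')(-580, 1385))) = Add(-2734411, Mul(-1, Add(4, Mul(-1, 1385), Mul(-2, -580)))) = Add(-2734411, Mul(-1, Add(4, -1385, 1160))) = Add(-2734411, Mul(-1, -221)) = Add(-2734411, 221) = -2734190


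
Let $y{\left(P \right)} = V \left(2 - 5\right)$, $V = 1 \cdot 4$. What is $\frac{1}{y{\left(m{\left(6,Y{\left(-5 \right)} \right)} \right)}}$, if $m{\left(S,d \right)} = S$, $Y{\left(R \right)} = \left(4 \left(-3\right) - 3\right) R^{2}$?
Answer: $- \frac{1}{12} \approx -0.083333$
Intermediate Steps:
$Y{\left(R \right)} = - 15 R^{2}$ ($Y{\left(R \right)} = \left(-12 - 3\right) R^{2} = - 15 R^{2}$)
$V = 4$
$y{\left(P \right)} = -12$ ($y{\left(P \right)} = 4 \left(2 - 5\right) = 4 \left(-3\right) = -12$)
$\frac{1}{y{\left(m{\left(6,Y{\left(-5 \right)} \right)} \right)}} = \frac{1}{-12} = - \frac{1}{12}$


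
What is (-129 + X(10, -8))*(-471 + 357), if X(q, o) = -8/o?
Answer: 14592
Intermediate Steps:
(-129 + X(10, -8))*(-471 + 357) = (-129 - 8/(-8))*(-471 + 357) = (-129 - 8*(-⅛))*(-114) = (-129 + 1)*(-114) = -128*(-114) = 14592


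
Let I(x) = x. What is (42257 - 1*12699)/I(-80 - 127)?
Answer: -29558/207 ≈ -142.79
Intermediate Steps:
(42257 - 1*12699)/I(-80 - 127) = (42257 - 1*12699)/(-80 - 127) = (42257 - 12699)/(-207) = 29558*(-1/207) = -29558/207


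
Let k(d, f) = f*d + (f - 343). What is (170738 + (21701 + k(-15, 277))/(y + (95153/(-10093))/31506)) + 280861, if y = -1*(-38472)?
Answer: 5524738303519104417/12233713416223 ≈ 4.5160e+5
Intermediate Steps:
y = 38472
k(d, f) = -343 + f + d*f (k(d, f) = d*f + (-343 + f) = -343 + f + d*f)
(170738 + (21701 + k(-15, 277))/(y + (95153/(-10093))/31506)) + 280861 = (170738 + (21701 + (-343 + 277 - 15*277))/(38472 + (95153/(-10093))/31506)) + 280861 = (170738 + (21701 + (-343 + 277 - 4155))/(38472 + (95153*(-1/10093))*(1/31506))) + 280861 = (170738 + (21701 - 4221)/(38472 - 95153/10093*1/31506)) + 280861 = (170738 + 17480/(38472 - 95153/317990058)) + 280861 = (170738 + 17480/(12233713416223/317990058)) + 280861 = (170738 + 17480*(317990058/12233713416223)) + 280861 = (170738 + 5558466213840/12233713416223) + 280861 = 2088765319725296414/12233713416223 + 280861 = 5524738303519104417/12233713416223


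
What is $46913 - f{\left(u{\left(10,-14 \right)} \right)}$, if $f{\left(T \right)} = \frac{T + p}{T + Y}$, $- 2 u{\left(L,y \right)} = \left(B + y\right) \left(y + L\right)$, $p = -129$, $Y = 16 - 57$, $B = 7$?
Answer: $\frac{234552}{5} \approx 46910.0$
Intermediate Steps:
$Y = -41$ ($Y = 16 - 57 = -41$)
$u{\left(L,y \right)} = - \frac{\left(7 + y\right) \left(L + y\right)}{2}$ ($u{\left(L,y \right)} = - \frac{\left(7 + y\right) \left(y + L\right)}{2} = - \frac{\left(7 + y\right) \left(L + y\right)}{2}$)
$f{\left(T \right)} = \frac{-129 + T}{-41 + T}$ ($f{\left(T \right)} = \frac{T - 129}{T - 41} = \frac{-129 + T}{-41 + T}$)
$46913 - f{\left(u{\left(10,-14 \right)} \right)} = 46913 - \frac{-129 - \left(-14 - 70 + 98\right)}{-41 - \left(-14 - 70 + 98\right)} = 46913 - \frac{-129 + \left(-35 + 49 - 98 + 70\right)}{-41 + \left(-35 + 49 - 98 + 70\right)} = 46913 - \frac{-129 - 14}{-41 - 14} = 46913 - \frac{1}{-55} \left(-143\right) = 46913 - \left(- \frac{1}{55}\right) \left(-143\right) = 46913 - \frac{13}{5} = \frac{234552}{5}$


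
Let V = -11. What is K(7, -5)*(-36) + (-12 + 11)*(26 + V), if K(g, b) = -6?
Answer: 201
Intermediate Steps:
K(7, -5)*(-36) + (-12 + 11)*(26 + V) = -6*(-36) + (-12 + 11)*(26 - 11) = 216 - 1*15 = 216 - 15 = 201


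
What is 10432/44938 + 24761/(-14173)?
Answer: -482428541/318453137 ≈ -1.5149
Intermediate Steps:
10432/44938 + 24761/(-14173) = 10432*(1/44938) + 24761*(-1/14173) = 5216/22469 - 24761/14173 = -482428541/318453137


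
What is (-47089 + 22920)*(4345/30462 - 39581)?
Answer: 29140855189013/30462 ≈ 9.5663e+8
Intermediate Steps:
(-47089 + 22920)*(4345/30462 - 39581) = -24169*(4345*(1/30462) - 39581) = -24169*(4345/30462 - 39581) = -24169*(-1205712077/30462) = 29140855189013/30462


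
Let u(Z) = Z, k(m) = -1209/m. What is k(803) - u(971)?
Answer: -780922/803 ≈ -972.51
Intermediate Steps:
k(803) - u(971) = -1209/803 - 1*971 = -1209*1/803 - 971 = -1209/803 - 971 = -780922/803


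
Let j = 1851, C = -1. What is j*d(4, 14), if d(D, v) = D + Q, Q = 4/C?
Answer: 0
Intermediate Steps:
Q = -4 (Q = 4/(-1) = 4*(-1) = -4)
d(D, v) = -4 + D (d(D, v) = D - 4 = -4 + D)
j*d(4, 14) = 1851*(-4 + 4) = 1851*0 = 0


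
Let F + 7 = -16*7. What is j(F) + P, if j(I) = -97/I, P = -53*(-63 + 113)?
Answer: -315253/119 ≈ -2649.2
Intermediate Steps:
F = -119 (F = -7 - 16*7 = -7 - 112 = -119)
P = -2650 (P = -53*50 = -2650)
j(F) + P = -97/(-119) - 2650 = -97*(-1/119) - 2650 = 97/119 - 2650 = -315253/119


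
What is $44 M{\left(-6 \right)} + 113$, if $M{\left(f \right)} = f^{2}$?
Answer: $1697$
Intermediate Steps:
$44 M{\left(-6 \right)} + 113 = 44 \left(-6\right)^{2} + 113 = 44 \cdot 36 + 113 = 1584 + 113 = 1697$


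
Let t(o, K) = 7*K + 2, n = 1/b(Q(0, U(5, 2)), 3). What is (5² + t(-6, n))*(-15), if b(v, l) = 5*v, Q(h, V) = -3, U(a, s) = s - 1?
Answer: -398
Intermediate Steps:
U(a, s) = -1 + s
n = -1/15 (n = 1/(5*(-3)) = 1/(-15) = -1/15 ≈ -0.066667)
t(o, K) = 2 + 7*K
(5² + t(-6, n))*(-15) = (5² + (2 + 7*(-1/15)))*(-15) = (25 + (2 - 7/15))*(-15) = (25 + 23/15)*(-15) = (398/15)*(-15) = -398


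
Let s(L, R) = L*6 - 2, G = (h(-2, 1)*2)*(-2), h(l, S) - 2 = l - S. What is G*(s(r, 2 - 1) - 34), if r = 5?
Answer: -24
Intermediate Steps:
h(l, S) = 2 + l - S (h(l, S) = 2 + (l - S) = 2 + l - S)
G = 4 (G = ((2 - 2 - 1*1)*2)*(-2) = ((2 - 2 - 1)*2)*(-2) = -1*2*(-2) = -2*(-2) = 4)
s(L, R) = -2 + 6*L (s(L, R) = 6*L - 2 = -2 + 6*L)
G*(s(r, 2 - 1) - 34) = 4*((-2 + 6*5) - 34) = 4*((-2 + 30) - 34) = 4*(28 - 34) = 4*(-6) = -24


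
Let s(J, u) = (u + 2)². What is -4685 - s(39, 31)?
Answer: -5774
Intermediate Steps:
s(J, u) = (2 + u)²
-4685 - s(39, 31) = -4685 - (2 + 31)² = -4685 - 1*33² = -4685 - 1*1089 = -4685 - 1089 = -5774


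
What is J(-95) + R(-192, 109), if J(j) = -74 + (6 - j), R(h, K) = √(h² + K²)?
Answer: 27 + √48745 ≈ 247.78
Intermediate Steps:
R(h, K) = √(K² + h²)
J(j) = -68 - j
J(-95) + R(-192, 109) = (-68 - 1*(-95)) + √(109² + (-192)²) = (-68 + 95) + √(11881 + 36864) = 27 + √48745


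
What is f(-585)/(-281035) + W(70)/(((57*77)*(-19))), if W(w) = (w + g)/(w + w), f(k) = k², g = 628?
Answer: -399558405893/328101055590 ≈ -1.2178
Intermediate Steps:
W(w) = (628 + w)/(2*w) (W(w) = (w + 628)/(w + w) = (628 + w)/((2*w)) = (628 + w)*(1/(2*w)) = (628 + w)/(2*w))
f(-585)/(-281035) + W(70)/(((57*77)*(-19))) = (-585)²/(-281035) + ((½)*(628 + 70)/70)/(((57*77)*(-19))) = 342225*(-1/281035) + ((½)*(1/70)*698)/((4389*(-19))) = -68445/56207 + (349/70)/(-83391) = -68445/56207 + (349/70)*(-1/83391) = -68445/56207 - 349/5837370 = -399558405893/328101055590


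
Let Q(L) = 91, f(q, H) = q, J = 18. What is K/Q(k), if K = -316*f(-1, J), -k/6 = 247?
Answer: 316/91 ≈ 3.4725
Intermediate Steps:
k = -1482 (k = -6*247 = -1482)
K = 316 (K = -316*(-1) = 316)
K/Q(k) = 316/91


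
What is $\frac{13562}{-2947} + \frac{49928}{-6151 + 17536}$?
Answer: $- \frac{7265554}{33551595} \approx -0.21655$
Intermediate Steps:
$\frac{13562}{-2947} + \frac{49928}{-6151 + 17536} = 13562 \left(- \frac{1}{2947}\right) + \frac{49928}{11385} = - \frac{13562}{2947} + 49928 \cdot \frac{1}{11385} = - \frac{13562}{2947} + \frac{49928}{11385} = - \frac{7265554}{33551595}$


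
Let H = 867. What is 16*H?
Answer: 13872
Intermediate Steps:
16*H = 16*867 = 13872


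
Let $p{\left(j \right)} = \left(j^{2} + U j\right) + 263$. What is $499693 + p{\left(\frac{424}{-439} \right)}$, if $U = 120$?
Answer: $\frac{96329863732}{192721} \approx 4.9984 \cdot 10^{5}$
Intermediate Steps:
$p{\left(j \right)} = 263 + j^{2} + 120 j$ ($p{\left(j \right)} = \left(j^{2} + 120 j\right) + 263 = 263 + j^{2} + 120 j$)
$499693 + p{\left(\frac{424}{-439} \right)} = 499693 + \left(263 + \left(\frac{424}{-439}\right)^{2} + 120 \frac{424}{-439}\right) = 499693 + \left(263 + \left(424 \left(- \frac{1}{439}\right)\right)^{2} + 120 \cdot 424 \left(- \frac{1}{439}\right)\right) = 499693 + \left(263 + \left(- \frac{424}{439}\right)^{2} + 120 \left(- \frac{424}{439}\right)\right) = 499693 + \left(263 + \frac{179776}{192721} - \frac{50880}{439}\right) = 499693 + \frac{28529079}{192721} = \frac{96329863732}{192721}$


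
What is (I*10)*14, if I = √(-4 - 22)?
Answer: 140*I*√26 ≈ 713.86*I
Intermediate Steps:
I = I*√26 (I = √(-26) = I*√26 ≈ 5.099*I)
(I*10)*14 = ((I*√26)*10)*14 = (10*I*√26)*14 = 140*I*√26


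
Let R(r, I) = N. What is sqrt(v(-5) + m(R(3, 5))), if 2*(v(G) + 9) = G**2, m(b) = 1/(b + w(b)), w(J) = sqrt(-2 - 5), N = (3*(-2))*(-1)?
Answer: sqrt(7/2 + 1/(6 + I*sqrt(7))) ≈ 1.9078 - 0.01613*I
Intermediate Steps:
N = 6 (N = -6*(-1) = 6)
R(r, I) = 6
w(J) = I*sqrt(7) (w(J) = sqrt(-7) = I*sqrt(7))
m(b) = 1/(b + I*sqrt(7))
v(G) = -9 + G**2/2
sqrt(v(-5) + m(R(3, 5))) = sqrt((-9 + (1/2)*(-5)**2) + 1/(6 + I*sqrt(7))) = sqrt((-9 + (1/2)*25) + 1/(6 + I*sqrt(7))) = sqrt((-9 + 25/2) + 1/(6 + I*sqrt(7))) = sqrt(7/2 + 1/(6 + I*sqrt(7)))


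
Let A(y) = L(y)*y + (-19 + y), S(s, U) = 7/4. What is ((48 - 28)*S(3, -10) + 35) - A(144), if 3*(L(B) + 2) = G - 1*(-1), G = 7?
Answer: -151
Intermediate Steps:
S(s, U) = 7/4 (S(s, U) = 7*(¼) = 7/4)
L(B) = ⅔ (L(B) = -2 + (7 - 1*(-1))/3 = -2 + (7 + 1)/3 = -2 + (⅓)*8 = -2 + 8/3 = ⅔)
A(y) = -19 + 5*y/3 (A(y) = 2*y/3 + (-19 + y) = -19 + 5*y/3)
((48 - 28)*S(3, -10) + 35) - A(144) = ((48 - 28)*(7/4) + 35) - (-19 + (5/3)*144) = (20*(7/4) + 35) - (-19 + 240) = (35 + 35) - 1*221 = 70 - 221 = -151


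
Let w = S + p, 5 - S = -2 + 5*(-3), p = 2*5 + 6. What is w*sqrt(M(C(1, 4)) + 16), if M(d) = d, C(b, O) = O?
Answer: 76*sqrt(5) ≈ 169.94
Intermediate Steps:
p = 16 (p = 10 + 6 = 16)
S = 22 (S = 5 - (-2 + 5*(-3)) = 5 - (-2 - 15) = 5 - 1*(-17) = 5 + 17 = 22)
w = 38 (w = 22 + 16 = 38)
w*sqrt(M(C(1, 4)) + 16) = 38*sqrt(4 + 16) = 38*sqrt(20) = 38*(2*sqrt(5)) = 76*sqrt(5)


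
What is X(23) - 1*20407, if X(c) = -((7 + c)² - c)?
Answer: -21284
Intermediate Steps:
X(c) = c - (7 + c)²
X(23) - 1*20407 = (23 - (7 + 23)²) - 1*20407 = (23 - 1*30²) - 20407 = (23 - 1*900) - 20407 = (23 - 900) - 20407 = -877 - 20407 = -21284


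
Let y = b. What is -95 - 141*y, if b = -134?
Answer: 18799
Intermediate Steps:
y = -134
-95 - 141*y = -95 - 141*(-134) = -95 + 18894 = 18799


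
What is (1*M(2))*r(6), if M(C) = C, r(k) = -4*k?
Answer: -48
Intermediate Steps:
(1*M(2))*r(6) = (1*2)*(-4*6) = 2*(-24) = -48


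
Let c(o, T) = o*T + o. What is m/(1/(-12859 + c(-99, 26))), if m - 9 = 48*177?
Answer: -132099660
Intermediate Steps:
c(o, T) = o + T*o (c(o, T) = T*o + o = o + T*o)
m = 8505 (m = 9 + 48*177 = 9 + 8496 = 8505)
m/(1/(-12859 + c(-99, 26))) = 8505/(1/(-12859 - 99*(1 + 26))) = 8505/(1/(-12859 - 99*27)) = 8505/(1/(-12859 - 2673)) = 8505/(1/(-15532)) = 8505/(-1/15532) = 8505*(-15532) = -132099660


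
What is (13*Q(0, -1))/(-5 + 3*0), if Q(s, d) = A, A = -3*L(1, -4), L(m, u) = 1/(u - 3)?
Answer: -39/35 ≈ -1.1143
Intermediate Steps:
L(m, u) = 1/(-3 + u)
A = 3/7 (A = -3/(-3 - 4) = -3/(-7) = -3*(-1/7) = 3/7 ≈ 0.42857)
Q(s, d) = 3/7
(13*Q(0, -1))/(-5 + 3*0) = (13*(3/7))/(-5 + 3*0) = 39/(7*(-5 + 0)) = (39/7)/(-5) = (39/7)*(-1/5) = -39/35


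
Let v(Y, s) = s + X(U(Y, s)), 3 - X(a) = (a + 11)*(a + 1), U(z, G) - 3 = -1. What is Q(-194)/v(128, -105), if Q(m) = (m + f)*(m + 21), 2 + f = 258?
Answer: 10726/141 ≈ 76.071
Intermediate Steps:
f = 256 (f = -2 + 258 = 256)
U(z, G) = 2 (U(z, G) = 3 - 1 = 2)
X(a) = 3 - (1 + a)*(11 + a) (X(a) = 3 - (a + 11)*(a + 1) = 3 - (11 + a)*(1 + a) = 3 - (1 + a)*(11 + a))
v(Y, s) = -36 + s (v(Y, s) = s + (-8 - 1*2² - 12*2) = s + (-8 - 1*4 - 24) = s + (-8 - 4 - 24) = s - 36 = -36 + s)
Q(m) = (21 + m)*(256 + m) (Q(m) = (m + 256)*(m + 21) = (256 + m)*(21 + m) = (21 + m)*(256 + m))
Q(-194)/v(128, -105) = (5376 + (-194)² + 277*(-194))/(-36 - 105) = (5376 + 37636 - 53738)/(-141) = -10726*(-1/141) = 10726/141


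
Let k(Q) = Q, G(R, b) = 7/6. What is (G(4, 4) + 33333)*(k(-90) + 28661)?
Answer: 5714342855/6 ≈ 9.5239e+8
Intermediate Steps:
G(R, b) = 7/6 (G(R, b) = (⅙)*7 = 7/6)
(G(4, 4) + 33333)*(k(-90) + 28661) = (7/6 + 33333)*(-90 + 28661) = (200005/6)*28571 = 5714342855/6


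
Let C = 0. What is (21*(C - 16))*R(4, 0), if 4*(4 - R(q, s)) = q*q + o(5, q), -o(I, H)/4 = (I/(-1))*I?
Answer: 8400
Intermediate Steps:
o(I, H) = 4*I**2 (o(I, H) = -4*I/(-1)*I = -4*I*(-1)*I = -4*(-I)*I = -(-4)*I**2 = 4*I**2)
R(q, s) = -21 - q**2/4 (R(q, s) = 4 - (q*q + 4*5**2)/4 = 4 - (q**2 + 4*25)/4 = 4 - (q**2 + 100)/4 = 4 - (100 + q**2)/4 = 4 + (-25 - q**2/4) = -21 - q**2/4)
(21*(C - 16))*R(4, 0) = (21*(0 - 16))*(-21 - 1/4*4**2) = (21*(-16))*(-21 - 1/4*16) = -336*(-21 - 4) = -336*(-25) = 8400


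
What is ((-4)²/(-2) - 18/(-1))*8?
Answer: 80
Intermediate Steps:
((-4)²/(-2) - 18/(-1))*8 = (16*(-½) - 18*(-1))*8 = (-8 + 18)*8 = 10*8 = 80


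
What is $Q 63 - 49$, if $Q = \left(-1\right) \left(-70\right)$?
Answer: $4361$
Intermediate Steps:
$Q = 70$
$Q 63 - 49 = 70 \cdot 63 - 49 = 4410 - 49 = 4361$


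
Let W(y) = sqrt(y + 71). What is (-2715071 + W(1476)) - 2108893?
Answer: -4823964 + sqrt(1547) ≈ -4.8239e+6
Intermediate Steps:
W(y) = sqrt(71 + y)
(-2715071 + W(1476)) - 2108893 = (-2715071 + sqrt(71 + 1476)) - 2108893 = (-2715071 + sqrt(1547)) - 2108893 = -4823964 + sqrt(1547)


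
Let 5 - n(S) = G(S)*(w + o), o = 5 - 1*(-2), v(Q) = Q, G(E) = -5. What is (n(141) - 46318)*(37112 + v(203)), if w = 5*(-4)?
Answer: -1730595070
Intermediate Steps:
o = 7 (o = 5 + 2 = 7)
w = -20
n(S) = -60 (n(S) = 5 - (-5)*(-20 + 7) = 5 - (-5)*(-13) = 5 - 1*65 = 5 - 65 = -60)
(n(141) - 46318)*(37112 + v(203)) = (-60 - 46318)*(37112 + 203) = -46378*37315 = -1730595070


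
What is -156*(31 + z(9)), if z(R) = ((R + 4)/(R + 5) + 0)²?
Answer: -243555/49 ≈ -4970.5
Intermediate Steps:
z(R) = (4 + R)²/(5 + R)² (z(R) = ((4 + R)/(5 + R) + 0)² = ((4 + R)/(5 + R))² = (4 + R)²/(5 + R)²)
-156*(31 + z(9)) = -156*(31 + (4 + 9)²/(5 + 9)²) = -156*(31 + 13²/14²) = -156*(31 + 169*(1/196)) = -156*(31 + 169/196) = -156*6245/196 = -243555/49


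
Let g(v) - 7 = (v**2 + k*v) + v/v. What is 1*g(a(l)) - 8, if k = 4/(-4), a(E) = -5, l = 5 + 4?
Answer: 30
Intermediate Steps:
l = 9
k = -1 (k = 4*(-1/4) = -1)
g(v) = 8 + v**2 - v (g(v) = 7 + ((v**2 - v) + v/v) = 7 + ((v**2 - v) + 1) = 7 + (1 + v**2 - v) = 8 + v**2 - v)
1*g(a(l)) - 8 = 1*(8 + (-5)**2 - 1*(-5)) - 8 = 1*(8 + 25 + 5) - 8 = 1*38 - 8 = 38 - 8 = 30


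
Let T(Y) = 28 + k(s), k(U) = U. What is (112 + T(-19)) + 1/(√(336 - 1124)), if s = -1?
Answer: 139 - I*√197/394 ≈ 139.0 - 0.035624*I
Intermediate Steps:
T(Y) = 27 (T(Y) = 28 - 1 = 27)
(112 + T(-19)) + 1/(√(336 - 1124)) = (112 + 27) + 1/(√(336 - 1124)) = 139 + 1/(√(-788)) = 139 + 1/(2*I*√197) = 139 - I*√197/394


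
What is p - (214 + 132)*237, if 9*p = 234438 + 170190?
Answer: -111130/3 ≈ -37043.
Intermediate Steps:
p = 134876/3 (p = (234438 + 170190)/9 = (1/9)*404628 = 134876/3 ≈ 44959.)
p - (214 + 132)*237 = 134876/3 - (214 + 132)*237 = 134876/3 - 346*237 = 134876/3 - 1*82002 = 134876/3 - 82002 = -111130/3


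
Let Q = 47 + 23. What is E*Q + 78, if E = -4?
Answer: -202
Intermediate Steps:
Q = 70
E*Q + 78 = -4*70 + 78 = -280 + 78 = -202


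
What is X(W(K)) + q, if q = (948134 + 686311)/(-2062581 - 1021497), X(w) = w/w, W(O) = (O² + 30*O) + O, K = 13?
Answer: 483211/1028026 ≈ 0.47004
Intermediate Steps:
W(O) = O² + 31*O
X(w) = 1
q = -544815/1028026 (q = 1634445/(-3084078) = 1634445*(-1/3084078) = -544815/1028026 ≈ -0.52996)
X(W(K)) + q = 1 - 544815/1028026 = 483211/1028026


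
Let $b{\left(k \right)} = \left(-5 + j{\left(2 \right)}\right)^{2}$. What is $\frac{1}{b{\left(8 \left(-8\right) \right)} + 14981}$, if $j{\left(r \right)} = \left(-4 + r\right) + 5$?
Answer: $\frac{1}{14985} \approx 6.6733 \cdot 10^{-5}$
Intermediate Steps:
$j{\left(r \right)} = 1 + r$
$b{\left(k \right)} = 4$ ($b{\left(k \right)} = \left(-5 + \left(1 + 2\right)\right)^{2} = \left(-5 + 3\right)^{2} = \left(-2\right)^{2} = 4$)
$\frac{1}{b{\left(8 \left(-8\right) \right)} + 14981} = \frac{1}{4 + 14981} = \frac{1}{14985}$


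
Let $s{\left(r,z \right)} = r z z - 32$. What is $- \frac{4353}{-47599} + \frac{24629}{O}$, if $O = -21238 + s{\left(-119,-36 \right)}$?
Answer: $- \frac{37126399}{759394446} \approx -0.048889$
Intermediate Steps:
$s{\left(r,z \right)} = -32 + r z^{2}$ ($s{\left(r,z \right)} = r z^{2} - 32 = -32 + r z^{2}$)
$O = -175494$ ($O = -21238 - \left(32 + 119 \left(-36\right)^{2}\right) = -21238 - 154256 = -175494$)
$- \frac{4353}{-47599} + \frac{24629}{O} = - \frac{4353}{-47599} + \frac{24629}{-175494} = \left(-4353\right) \left(- \frac{1}{47599}\right) + 24629 \left(- \frac{1}{175494}\right) = \frac{4353}{47599} - \frac{2239}{15954} = - \frac{37126399}{759394446}$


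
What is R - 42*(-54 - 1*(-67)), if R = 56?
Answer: -490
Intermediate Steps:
R - 42*(-54 - 1*(-67)) = 56 - 42*(-54 - 1*(-67)) = 56 - 42*(-54 + 67) = 56 - 42*13 = 56 - 546 = -490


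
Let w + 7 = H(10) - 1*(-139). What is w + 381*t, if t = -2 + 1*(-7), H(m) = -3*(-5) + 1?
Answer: -3281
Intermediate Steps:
H(m) = 16 (H(m) = 15 + 1 = 16)
w = 148 (w = -7 + (16 - 1*(-139)) = -7 + (16 + 139) = -7 + 155 = 148)
t = -9 (t = -2 - 7 = -9)
w + 381*t = 148 + 381*(-9) = 148 - 3429 = -3281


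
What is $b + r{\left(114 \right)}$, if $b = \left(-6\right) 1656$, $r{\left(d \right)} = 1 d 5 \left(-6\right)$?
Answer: $-13356$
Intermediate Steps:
$r{\left(d \right)} = - 30 d$ ($r{\left(d \right)} = 1 \cdot 5 d \left(-6\right) = 5 d \left(-6\right) = - 30 d$)
$b = -9936$
$b + r{\left(114 \right)} = -9936 - 3420 = -13356$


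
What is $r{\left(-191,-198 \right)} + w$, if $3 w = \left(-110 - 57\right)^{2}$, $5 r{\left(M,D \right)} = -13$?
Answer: $\frac{139406}{15} \approx 9293.7$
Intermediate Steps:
$r{\left(M,D \right)} = - \frac{13}{5}$ ($r{\left(M,D \right)} = \frac{1}{5} \left(-13\right) = - \frac{13}{5}$)
$w = \frac{27889}{3}$ ($w = \frac{\left(-110 - 57\right)^{2}}{3} = \frac{\left(-167\right)^{2}}{3} = \frac{1}{3} \cdot 27889 = \frac{27889}{3} \approx 9296.3$)
$r{\left(-191,-198 \right)} + w = - \frac{13}{5} + \frac{27889}{3} = \frac{139406}{15}$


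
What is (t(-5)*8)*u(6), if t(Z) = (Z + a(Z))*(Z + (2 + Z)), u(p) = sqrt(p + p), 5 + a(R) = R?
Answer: 1920*sqrt(3) ≈ 3325.5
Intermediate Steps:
a(R) = -5 + R
u(p) = sqrt(2)*sqrt(p) (u(p) = sqrt(2*p) = sqrt(2)*sqrt(p))
t(Z) = (-5 + 2*Z)*(2 + 2*Z) (t(Z) = (Z + (-5 + Z))*(Z + (2 + Z)) = (-5 + 2*Z)*(2 + 2*Z))
(t(-5)*8)*u(6) = ((-10 - 6*(-5) + 4*(-5)**2)*8)*(sqrt(2)*sqrt(6)) = ((-10 + 30 + 4*25)*8)*(2*sqrt(3)) = ((-10 + 30 + 100)*8)*(2*sqrt(3)) = (120*8)*(2*sqrt(3)) = 960*(2*sqrt(3)) = 1920*sqrt(3)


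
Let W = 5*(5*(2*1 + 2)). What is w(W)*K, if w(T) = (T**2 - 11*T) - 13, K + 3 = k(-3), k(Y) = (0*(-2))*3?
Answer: -26661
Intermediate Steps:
k(Y) = 0 (k(Y) = 0*3 = 0)
W = 100 (W = 5*(5*(2 + 2)) = 5*(5*4) = 5*20 = 100)
K = -3 (K = -3 + 0 = -3)
w(T) = -13 + T**2 - 11*T
w(W)*K = (-13 + 100**2 - 11*100)*(-3) = (-13 + 10000 - 1100)*(-3) = 8887*(-3) = -26661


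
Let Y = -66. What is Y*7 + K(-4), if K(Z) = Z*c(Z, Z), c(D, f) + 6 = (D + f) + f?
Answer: -390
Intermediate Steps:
c(D, f) = -6 + D + 2*f (c(D, f) = -6 + ((D + f) + f) = -6 + (D + 2*f) = -6 + D + 2*f)
K(Z) = Z*(-6 + 3*Z) (K(Z) = Z*(-6 + Z + 2*Z) = Z*(-6 + 3*Z))
Y*7 + K(-4) = -66*7 + 3*(-4)*(-2 - 4) = -462 + 3*(-4)*(-6) = -462 + 72 = -390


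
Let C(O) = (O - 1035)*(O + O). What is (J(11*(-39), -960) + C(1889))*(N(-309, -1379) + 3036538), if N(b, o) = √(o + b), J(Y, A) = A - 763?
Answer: 9791890686682 + 6449378*I*√422 ≈ 9.7919e+12 + 1.3249e+8*I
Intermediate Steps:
J(Y, A) = -763 + A
C(O) = 2*O*(-1035 + O) (C(O) = (-1035 + O)*(2*O) = 2*O*(-1035 + O))
N(b, o) = √(b + o)
(J(11*(-39), -960) + C(1889))*(N(-309, -1379) + 3036538) = ((-763 - 960) + 2*1889*(-1035 + 1889))*(√(-309 - 1379) + 3036538) = (-1723 + 2*1889*854)*(√(-1688) + 3036538) = (-1723 + 3226412)*(2*I*√422 + 3036538) = 3224689*(3036538 + 2*I*√422) = 9791890686682 + 6449378*I*√422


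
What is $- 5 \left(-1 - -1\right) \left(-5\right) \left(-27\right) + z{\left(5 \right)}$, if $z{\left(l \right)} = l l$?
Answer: $25$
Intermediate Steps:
$z{\left(l \right)} = l^{2}$
$- 5 \left(-1 - -1\right) \left(-5\right) \left(-27\right) + z{\left(5 \right)} = - 5 \left(-1 - -1\right) \left(-5\right) \left(-27\right) + 5^{2} = - 5 \left(-1 + 1\right) \left(-5\right) \left(-27\right) + 25 = \left(-5\right) 0 \left(-5\right) \left(-27\right) + 25 = 0 \left(-5\right) \left(-27\right) + 25 = 0 \left(-27\right) + 25 = 0 + 25 = 25$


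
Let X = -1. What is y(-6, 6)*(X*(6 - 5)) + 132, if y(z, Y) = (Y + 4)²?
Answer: 32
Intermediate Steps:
y(z, Y) = (4 + Y)²
y(-6, 6)*(X*(6 - 5)) + 132 = (4 + 6)²*(-(6 - 5)) + 132 = 10²*(-1*1) + 132 = 100*(-1) + 132 = -100 + 132 = 32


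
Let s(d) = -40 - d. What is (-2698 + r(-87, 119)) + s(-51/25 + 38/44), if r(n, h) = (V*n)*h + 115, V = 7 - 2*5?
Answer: 15640447/550 ≈ 28437.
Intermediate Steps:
V = -3 (V = 7 - 10 = -3)
r(n, h) = 115 - 3*h*n (r(n, h) = (-3*n)*h + 115 = -3*h*n + 115 = 115 - 3*h*n)
(-2698 + r(-87, 119)) + s(-51/25 + 38/44) = (-2698 + (115 - 3*119*(-87))) + (-40 - (-51/25 + 38/44)) = (-2698 + (115 + 31059)) + (-40 - (-51*1/25 + 38*(1/44))) = (-2698 + 31174) + (-40 - (-51/25 + 19/22)) = 28476 + (-40 - 1*(-647/550)) = 28476 + (-40 + 647/550) = 28476 - 21353/550 = 15640447/550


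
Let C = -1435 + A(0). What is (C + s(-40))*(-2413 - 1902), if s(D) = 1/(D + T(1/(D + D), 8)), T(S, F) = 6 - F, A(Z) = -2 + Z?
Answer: 260431825/42 ≈ 6.2008e+6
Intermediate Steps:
C = -1437 (C = -1435 + (-2 + 0) = -1435 - 2 = -1437)
s(D) = 1/(-2 + D) (s(D) = 1/(D + (6 - 1*8)) = 1/(D + (6 - 8)) = 1/(D - 2) = 1/(-2 + D))
(C + s(-40))*(-2413 - 1902) = (-1437 + 1/(-2 - 40))*(-2413 - 1902) = (-1437 + 1/(-42))*(-4315) = (-1437 - 1/42)*(-4315) = -60355/42*(-4315) = 260431825/42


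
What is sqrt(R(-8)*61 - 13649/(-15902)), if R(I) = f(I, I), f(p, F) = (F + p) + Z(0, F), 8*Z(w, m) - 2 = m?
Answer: I*sqrt(258156558489)/15902 ≈ 31.951*I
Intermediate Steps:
Z(w, m) = 1/4 + m/8
f(p, F) = 1/4 + p + 9*F/8 (f(p, F) = (F + p) + (1/4 + F/8) = 1/4 + p + 9*F/8)
R(I) = 1/4 + 17*I/8 (R(I) = 1/4 + I + 9*I/8 = 1/4 + 17*I/8)
sqrt(R(-8)*61 - 13649/(-15902)) = sqrt((1/4 + (17/8)*(-8))*61 - 13649/(-15902)) = sqrt((1/4 - 17)*61 - 13649*(-1/15902)) = sqrt(-67/4*61 + 13649/15902) = sqrt(-4087/4 + 13649/15902) = sqrt(-32468439/31804) = I*sqrt(258156558489)/15902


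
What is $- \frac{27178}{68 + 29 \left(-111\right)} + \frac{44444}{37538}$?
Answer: $\frac{4234492}{431687} \approx 9.8092$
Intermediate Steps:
$- \frac{27178}{68 + 29 \left(-111\right)} + \frac{44444}{37538} = - \frac{27178}{68 - 3219} + 44444 \cdot \frac{1}{37538} = - \frac{27178}{-3151} + \frac{22222}{18769} = \left(-27178\right) \left(- \frac{1}{3151}\right) + \frac{22222}{18769} = \frac{27178}{3151} + \frac{22222}{18769} = \frac{4234492}{431687}$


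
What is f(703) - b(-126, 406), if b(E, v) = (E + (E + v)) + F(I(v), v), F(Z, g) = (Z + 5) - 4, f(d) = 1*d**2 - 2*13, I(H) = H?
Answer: 493622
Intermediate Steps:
f(d) = -26 + d**2 (f(d) = d**2 - 26 = -26 + d**2)
F(Z, g) = 1 + Z (F(Z, g) = (5 + Z) - 4 = 1 + Z)
b(E, v) = 1 + 2*E + 2*v (b(E, v) = (E + (E + v)) + (1 + v) = (v + 2*E) + (1 + v) = 1 + 2*E + 2*v)
f(703) - b(-126, 406) = (-26 + 703**2) - (1 + 2*(-126) + 2*406) = (-26 + 494209) - (1 - 252 + 812) = 494183 - 1*561 = 494183 - 561 = 493622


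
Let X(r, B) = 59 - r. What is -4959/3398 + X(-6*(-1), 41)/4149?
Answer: -20394797/14098302 ≈ -1.4466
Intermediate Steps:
-4959/3398 + X(-6*(-1), 41)/4149 = -4959/3398 + (59 - (-6)*(-1))/4149 = -4959*1/3398 + (59 - 1*6)*(1/4149) = -4959/3398 + (59 - 6)*(1/4149) = -4959/3398 + 53*(1/4149) = -4959/3398 + 53/4149 = -20394797/14098302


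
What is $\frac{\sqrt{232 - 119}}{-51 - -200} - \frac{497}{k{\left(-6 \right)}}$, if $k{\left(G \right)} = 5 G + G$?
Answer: $\frac{497}{36} + \frac{\sqrt{113}}{149} \approx 13.877$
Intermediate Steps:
$k{\left(G \right)} = 6 G$
$\frac{\sqrt{232 - 119}}{-51 - -200} - \frac{497}{k{\left(-6 \right)}} = \frac{\sqrt{232 - 119}}{-51 - -200} - \frac{497}{6 \left(-6\right)} = \frac{\sqrt{113}}{-51 + 200} - \frac{497}{-36} = \frac{\sqrt{113}}{149} - - \frac{497}{36} = \sqrt{113} \cdot \frac{1}{149} + \frac{497}{36} = \frac{\sqrt{113}}{149} + \frac{497}{36} = \frac{497}{36} + \frac{\sqrt{113}}{149}$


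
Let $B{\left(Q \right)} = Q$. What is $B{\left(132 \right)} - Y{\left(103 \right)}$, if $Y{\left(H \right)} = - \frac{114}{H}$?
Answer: $\frac{13710}{103} \approx 133.11$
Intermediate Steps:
$B{\left(132 \right)} - Y{\left(103 \right)} = 132 - - \frac{114}{103} = 132 + \frac{114}{103} = \frac{13710}{103}$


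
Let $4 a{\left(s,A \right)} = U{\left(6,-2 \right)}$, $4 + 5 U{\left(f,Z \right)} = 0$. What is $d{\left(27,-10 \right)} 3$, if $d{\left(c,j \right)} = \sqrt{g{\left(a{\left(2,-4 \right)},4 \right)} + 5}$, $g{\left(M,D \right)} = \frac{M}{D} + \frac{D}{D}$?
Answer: $\frac{3 \sqrt{595}}{10} \approx 7.3178$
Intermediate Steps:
$U{\left(f,Z \right)} = - \frac{4}{5}$ ($U{\left(f,Z \right)} = - \frac{4}{5} + \frac{1}{5} \cdot 0 = - \frac{4}{5} + 0 = - \frac{4}{5}$)
$a{\left(s,A \right)} = - \frac{1}{5}$ ($a{\left(s,A \right)} = \frac{1}{4} \left(- \frac{4}{5}\right) = - \frac{1}{5}$)
$g{\left(M,D \right)} = 1 + \frac{M}{D}$ ($g{\left(M,D \right)} = \frac{M}{D} + 1 = 1 + \frac{M}{D}$)
$d{\left(c,j \right)} = \frac{\sqrt{595}}{10}$ ($d{\left(c,j \right)} = \sqrt{\frac{4 - \frac{1}{5}}{4} + 5} = \sqrt{\frac{1}{4} \cdot \frac{19}{5} + 5} = \sqrt{\frac{19}{20} + 5} = \sqrt{\frac{119}{20}} = \frac{\sqrt{595}}{10}$)
$d{\left(27,-10 \right)} 3 = \frac{\sqrt{595}}{10} \cdot 3 = \frac{3 \sqrt{595}}{10}$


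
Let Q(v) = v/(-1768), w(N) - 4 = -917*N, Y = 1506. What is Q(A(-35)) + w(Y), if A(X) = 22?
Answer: -1220802243/884 ≈ -1.3810e+6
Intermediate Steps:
w(N) = 4 - 917*N
Q(v) = -v/1768 (Q(v) = v*(-1/1768) = -v/1768)
Q(A(-35)) + w(Y) = -1/1768*22 + (4 - 917*1506) = -11/884 + (4 - 1381002) = -11/884 - 1380998 = -1220802243/884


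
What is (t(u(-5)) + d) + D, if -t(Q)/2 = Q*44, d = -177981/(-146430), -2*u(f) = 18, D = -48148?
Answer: -2311387033/48810 ≈ -47355.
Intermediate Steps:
u(f) = -9 (u(f) = -1/2*18 = -9)
d = 59327/48810 (d = -177981*(-1/146430) = 59327/48810 ≈ 1.2155)
t(Q) = -88*Q (t(Q) = -2*Q*44 = -88*Q)
(t(u(-5)) + d) + D = (-88*(-9) + 59327/48810) - 48148 = (792 + 59327/48810) - 48148 = 38716847/48810 - 48148 = -2311387033/48810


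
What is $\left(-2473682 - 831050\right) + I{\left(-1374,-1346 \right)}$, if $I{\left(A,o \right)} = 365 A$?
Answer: $-3806242$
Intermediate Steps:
$\left(-2473682 - 831050\right) + I{\left(-1374,-1346 \right)} = \left(-2473682 - 831050\right) + 365 \left(-1374\right) = -3304732 - 501510 = -3806242$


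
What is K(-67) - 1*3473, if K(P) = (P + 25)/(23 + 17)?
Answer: -69481/20 ≈ -3474.1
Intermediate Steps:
K(P) = 5/8 + P/40 (K(P) = (25 + P)/40 = (25 + P)*(1/40) = 5/8 + P/40)
K(-67) - 1*3473 = (5/8 + (1/40)*(-67)) - 1*3473 = (5/8 - 67/40) - 3473 = -21/20 - 3473 = -69481/20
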